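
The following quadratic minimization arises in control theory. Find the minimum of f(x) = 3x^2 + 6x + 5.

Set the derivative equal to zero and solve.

f(x) = 3x^2 + 6x + 5
f'(x) = 6x + (6) = 0
x = -6/6 = -1
f(-1) = 2
Since f''(x) = 6 > 0, this is a minimum.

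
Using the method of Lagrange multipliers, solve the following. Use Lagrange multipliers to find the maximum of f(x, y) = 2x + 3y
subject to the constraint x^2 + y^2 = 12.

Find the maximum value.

Set up Lagrange conditions: grad f = lambda * grad g
  2 = 2*lambda*x
  3 = 2*lambda*y
From these: x/y = 2/3, so x = 2t, y = 3t for some t.
Substitute into constraint: (2t)^2 + (3t)^2 = 12
  t^2 * 13 = 12
  t = sqrt(12/13)
Maximum = 2*x + 3*y = (2^2 + 3^2)*t = 13 * sqrt(12/13) = sqrt(156)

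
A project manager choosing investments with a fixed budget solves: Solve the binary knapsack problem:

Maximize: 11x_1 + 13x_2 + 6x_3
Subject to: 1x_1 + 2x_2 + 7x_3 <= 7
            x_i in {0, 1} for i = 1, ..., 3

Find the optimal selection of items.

Items: item 1 (v=11, w=1), item 2 (v=13, w=2), item 3 (v=6, w=7)
Capacity: 7
Checking all 8 subsets (w = total weight, v = total value):
  {}: w = 0, v = 0
  {1}: w = 1, v = 11
  {2}: w = 2, v = 13
  {3}: w = 7, v = 6
  {1, 2}: w = 3, v = 24
  {1, 3}: w = 8 > 7, infeasible
  {2, 3}: w = 9 > 7, infeasible
  {1, 2, 3}: w = 10 > 7, infeasible
Best feasible subset: items [1, 2]
Total weight: 3 <= 7, total value: 24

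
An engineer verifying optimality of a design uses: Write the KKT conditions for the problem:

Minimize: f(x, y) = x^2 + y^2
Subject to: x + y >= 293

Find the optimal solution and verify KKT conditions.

KKT conditions for min x^2 + y^2 s.t. x + y >= 293:
Stationarity: 2x = mu, 2y = mu
So x = y = mu/2.
Complementary slackness: mu*(x + y - 293) = 0
Primal feasibility: x + y >= 293; dual feasibility: mu >= 0
If mu = 0 then x = y = 0, but 0 + 0 < 293 is infeasible, so the constraint is active.
Constraint active: x + y = 2*(mu/2) = 293 => mu = 293
x = y = 293/2, f = 85849/2
Verify: stationarity 2*(293/2) = 293 = mu; primal 293/2 + 293/2 = 293 >= 293; dual mu = 293 >= 0; complementary slackness 293*(293 - 293) = 0. All KKT conditions hold.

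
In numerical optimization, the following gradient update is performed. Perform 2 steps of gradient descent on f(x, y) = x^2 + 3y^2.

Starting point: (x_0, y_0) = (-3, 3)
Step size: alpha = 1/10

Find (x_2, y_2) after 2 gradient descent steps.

f(x,y) = x^2 + 3y^2
grad_x = 2x + 0y, grad_y = 6y + 0x
Step 1: grad = (-6, 18), (-12/5, 6/5)
Step 2: grad = (-24/5, 36/5), (-48/25, 12/25)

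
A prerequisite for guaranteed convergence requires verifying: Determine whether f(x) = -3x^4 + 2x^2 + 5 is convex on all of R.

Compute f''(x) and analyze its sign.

f(x) = -3x^4 + 2x^2 + 5
f'(x) = -12x^3 + 4x
f''(x) = -36x^2 + 4
f''(x) = -36x^2 + 4 -> -inf as |x| -> inf
Therefore, f is not globally convex on R.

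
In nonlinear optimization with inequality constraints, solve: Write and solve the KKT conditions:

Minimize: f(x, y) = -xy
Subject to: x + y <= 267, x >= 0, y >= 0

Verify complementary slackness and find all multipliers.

Problem: min -xy s.t. x + y <= 267 (multiplier lambda), x >= 0 (mu_x), y >= 0 (mu_y)
KKT stationarity: -y + lambda - mu_x = 0, -x + lambda - mu_y = 0, with lambda, mu_x, mu_y >= 0
Complementary slackness: lambda*(x + y - 267) = 0, mu_x*x = 0, mu_y*y = 0
If lambda = 0: y = -mu_x <= 0 and x = -mu_y <= 0 force x = y = 0 with f = 0; but x = y = 267/2 is feasible with f = -71289/4 < 0, so this is not the minimum. Hence lambda > 0 and x + y = 267.
Try x > 0, y > 0 (so mu_x = mu_y = 0): y = lambda, x = lambda => x = y = lambda
x + y = 267 => 2*lambda = 267 => lambda = 267/2
x* = y* = 267/2 > 0, consistent with mu_x = mu_y = 0.
(Any feasible point with x = 0 or y = 0 has f = 0 > -71289/4, so the minimum is not on those boundaries.)
min(-xy) = -71289/4 (i.e. max xy = 71289/4)
Multipliers: lambda = 267/2, mu_x = 0, mu_y = 0
Complementary slackness: lambda*(x + y - 267) = 267/2*(267/2 + 267/2 - 267) = 0, mu_x*x = 0*267/2 = 0, mu_y*y = 0*267/2 = 0. Satisfied.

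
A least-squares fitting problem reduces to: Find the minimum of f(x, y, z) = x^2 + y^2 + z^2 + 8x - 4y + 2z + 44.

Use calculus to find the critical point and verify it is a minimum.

f(x,y,z) = x^2 + y^2 + z^2 + 8x - 4y + 2z + 44
df/dx = 2x + (8) = 0 => x = -4
df/dy = 2y + (-4) = 0 => y = 2
df/dz = 2z + (2) = 0 => z = -1
f(-4,2,-1) = 1*(-4)^2 + 1*(2)^2 + 1*(-1)^2 + 8*(-4) + -4*(2) + 2*(-1) + 44 = 23
Hessian is diagonal with entries 2, 2, 2 > 0, confirmed minimum.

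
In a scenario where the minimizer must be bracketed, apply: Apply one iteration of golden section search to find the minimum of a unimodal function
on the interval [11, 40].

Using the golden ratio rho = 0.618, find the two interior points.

Golden section search on [11, 40].
Golden ratio rho = 0.618 (approx).
Interior points:
  x_1 = 11 + (1-0.618)*29 = 22.0780
  x_2 = 11 + 0.618*29 = 28.9220
Compare f(x_1) and f(x_2) to determine which subinterval to keep.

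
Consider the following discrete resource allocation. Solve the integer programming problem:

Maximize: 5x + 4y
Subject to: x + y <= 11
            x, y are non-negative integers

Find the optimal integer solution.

Objective: 5x + 4y, constraint: x + y <= 11
Coefficient of x is 5 >= coefficient of y is 4, so allocate the entire budget to x.
Optimal: x = 11, y = 0, value = 55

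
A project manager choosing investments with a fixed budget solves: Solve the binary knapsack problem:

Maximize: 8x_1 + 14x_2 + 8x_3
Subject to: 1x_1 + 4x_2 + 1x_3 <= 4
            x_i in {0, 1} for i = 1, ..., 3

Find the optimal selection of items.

Items: item 1 (v=8, w=1), item 2 (v=14, w=4), item 3 (v=8, w=1)
Capacity: 4
Checking all 8 subsets (w = total weight, v = total value):
  {}: w = 0, v = 0
  {1}: w = 1, v = 8
  {2}: w = 4, v = 14
  {3}: w = 1, v = 8
  {1, 2}: w = 5 > 4, infeasible
  {1, 3}: w = 2, v = 16
  {2, 3}: w = 5 > 4, infeasible
  {1, 2, 3}: w = 6 > 4, infeasible
Best feasible subset: items [1, 3]
Total weight: 2 <= 4, total value: 16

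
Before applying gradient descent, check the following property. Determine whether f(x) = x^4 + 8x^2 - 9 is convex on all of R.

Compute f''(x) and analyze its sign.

f(x) = x^4 + 8x^2 - 9
f'(x) = 4x^3 + 16x
f''(x) = 12x^2 + 16
f''(x) = 12x^2 + 16 >= 16 > 0 for all x
Therefore, f is convex on R.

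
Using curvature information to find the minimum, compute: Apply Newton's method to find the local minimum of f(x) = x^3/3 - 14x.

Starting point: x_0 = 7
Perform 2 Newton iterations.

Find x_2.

f(x) = x^3/3 - 14x
f'(x) = x^2 - 14, f''(x) = 2x
Newton update: x_{n+1} = x_n - (x_n^2 - 14)/(2*x_n)
Step 1: x_0 = 7, f'=35, f''=14, x_1 = 9/2
Step 2: x_1 = 9/2, f'=25/4, f''=9, x_2 = 137/36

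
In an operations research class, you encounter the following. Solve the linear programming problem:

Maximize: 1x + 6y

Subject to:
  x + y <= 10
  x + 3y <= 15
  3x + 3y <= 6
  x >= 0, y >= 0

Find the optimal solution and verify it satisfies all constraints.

Feasible vertices: (0, 0), (0, 2), (2, 0)
Objective 1x + 6y at each vertex:
  (0, 0): 0
  (0, 2): 12
  (2, 0): 2
Maximum is 12 at (0, 2).
Verify constraints at (x, y) = (0, 2):
  1*0 + 1*2 = 2 <= 10
  1*0 + 3*2 = 6 <= 15
  3*0 + 3*2 = 6 <= 6 (active)
  x = 0 >= 0, y = 2 >= 0. All constraints satisfied.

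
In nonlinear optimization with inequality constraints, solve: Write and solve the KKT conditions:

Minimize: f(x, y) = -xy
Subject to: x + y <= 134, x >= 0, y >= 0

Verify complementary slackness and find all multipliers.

Problem: min -xy s.t. x + y <= 134 (multiplier lambda), x >= 0 (mu_x), y >= 0 (mu_y)
KKT stationarity: -y + lambda - mu_x = 0, -x + lambda - mu_y = 0, with lambda, mu_x, mu_y >= 0
Complementary slackness: lambda*(x + y - 134) = 0, mu_x*x = 0, mu_y*y = 0
If lambda = 0: y = -mu_x <= 0 and x = -mu_y <= 0 force x = y = 0 with f = 0; but x = y = 67 is feasible with f = -4489 < 0, so this is not the minimum. Hence lambda > 0 and x + y = 134.
Try x > 0, y > 0 (so mu_x = mu_y = 0): y = lambda, x = lambda => x = y = lambda
x + y = 134 => 2*lambda = 134 => lambda = 67
x* = y* = 67 > 0, consistent with mu_x = mu_y = 0.
(Any feasible point with x = 0 or y = 0 has f = 0 > -4489, so the minimum is not on those boundaries.)
min(-xy) = -4489 (i.e. max xy = 4489)
Multipliers: lambda = 67, mu_x = 0, mu_y = 0
Complementary slackness: lambda*(x + y - 134) = 67*(67 + 67 - 134) = 0, mu_x*x = 0*67 = 0, mu_y*y = 0*67 = 0. Satisfied.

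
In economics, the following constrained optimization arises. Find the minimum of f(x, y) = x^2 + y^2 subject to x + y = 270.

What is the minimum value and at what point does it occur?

Substitute y = 270 - x into f(x,y) = x^2 + y^2:
g(x) = x^2 + (270 - x)^2 = 2x^2 - 540x + 72900
g'(x) = 4x - 540 = 0  =>  x = 135
y = 270 - 135 = 135
Minimum value = 135^2 + 135^2 = 36450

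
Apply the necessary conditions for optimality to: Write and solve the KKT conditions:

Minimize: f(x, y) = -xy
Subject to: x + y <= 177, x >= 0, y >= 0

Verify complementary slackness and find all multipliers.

Problem: min -xy s.t. x + y <= 177 (multiplier lambda), x >= 0 (mu_x), y >= 0 (mu_y)
KKT stationarity: -y + lambda - mu_x = 0, -x + lambda - mu_y = 0, with lambda, mu_x, mu_y >= 0
Complementary slackness: lambda*(x + y - 177) = 0, mu_x*x = 0, mu_y*y = 0
If lambda = 0: y = -mu_x <= 0 and x = -mu_y <= 0 force x = y = 0 with f = 0; but x = y = 177/2 is feasible with f = -31329/4 < 0, so this is not the minimum. Hence lambda > 0 and x + y = 177.
Try x > 0, y > 0 (so mu_x = mu_y = 0): y = lambda, x = lambda => x = y = lambda
x + y = 177 => 2*lambda = 177 => lambda = 177/2
x* = y* = 177/2 > 0, consistent with mu_x = mu_y = 0.
(Any feasible point with x = 0 or y = 0 has f = 0 > -31329/4, so the minimum is not on those boundaries.)
min(-xy) = -31329/4 (i.e. max xy = 31329/4)
Multipliers: lambda = 177/2, mu_x = 0, mu_y = 0
Complementary slackness: lambda*(x + y - 177) = 177/2*(177/2 + 177/2 - 177) = 0, mu_x*x = 0*177/2 = 0, mu_y*y = 0*177/2 = 0. Satisfied.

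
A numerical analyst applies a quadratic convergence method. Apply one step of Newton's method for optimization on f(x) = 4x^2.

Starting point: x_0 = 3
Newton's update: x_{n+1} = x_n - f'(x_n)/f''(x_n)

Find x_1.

f(x) = 4x^2
f'(x) = 8x + (0), f''(x) = 8
Newton step: x_1 = x_0 - f'(x_0)/f''(x_0)
f'(3) = 24
x_1 = 3 - 24/8 = 0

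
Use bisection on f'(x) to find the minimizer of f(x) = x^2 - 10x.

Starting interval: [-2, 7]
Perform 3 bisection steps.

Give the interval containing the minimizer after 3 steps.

Finding critical point of f(x) = x^2 - 10x using bisection on f'(x) = 2x + -10.
f'(x) = 0 when x = 5.
Starting interval: [-2, 7]
Step 1: mid = 5/2, f'(mid) = -5, new interval = [5/2, 7]
Step 2: mid = 19/4, f'(mid) = -1/2, new interval = [19/4, 7]
Step 3: mid = 47/8, f'(mid) = 7/4, new interval = [19/4, 47/8]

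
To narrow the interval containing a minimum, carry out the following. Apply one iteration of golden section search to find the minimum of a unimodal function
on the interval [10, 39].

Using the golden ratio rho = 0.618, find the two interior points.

Golden section search on [10, 39].
Golden ratio rho = 0.618 (approx).
Interior points:
  x_1 = 10 + (1-0.618)*29 = 21.0780
  x_2 = 10 + 0.618*29 = 27.9220
Compare f(x_1) and f(x_2) to determine which subinterval to keep.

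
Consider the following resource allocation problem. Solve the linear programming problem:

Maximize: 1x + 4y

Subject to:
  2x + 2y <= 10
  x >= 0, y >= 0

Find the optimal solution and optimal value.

The feasible region has vertices at [(0, 0), (5, 0), (0, 5)].
Checking objective 1x + 4y at each vertex:
  (0, 0): 1*0 + 4*0 = 0
  (5, 0): 1*5 + 4*0 = 5
  (0, 5): 1*0 + 4*5 = 20
Maximum is 20 at (0, 5).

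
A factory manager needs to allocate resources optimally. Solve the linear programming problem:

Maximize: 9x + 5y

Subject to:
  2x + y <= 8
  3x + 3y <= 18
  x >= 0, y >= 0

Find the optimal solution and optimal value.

Feasible vertices: (0, 0), (0, 6), (2, 4), (4, 0)
Objective 9x + 5y at each:
  (0, 0): 0
  (0, 6): 30
  (2, 4): 38
  (4, 0): 36
Maximum is 38 at (2, 4).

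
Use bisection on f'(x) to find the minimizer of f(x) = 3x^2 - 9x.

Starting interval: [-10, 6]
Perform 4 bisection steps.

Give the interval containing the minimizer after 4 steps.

Finding critical point of f(x) = 3x^2 - 9x using bisection on f'(x) = 6x + -9.
f'(x) = 0 when x = 3/2.
Starting interval: [-10, 6]
Step 1: mid = -2, f'(mid) = -21, new interval = [-2, 6]
Step 2: mid = 2, f'(mid) = 3, new interval = [-2, 2]
Step 3: mid = 0, f'(mid) = -9, new interval = [0, 2]
Step 4: mid = 1, f'(mid) = -3, new interval = [1, 2]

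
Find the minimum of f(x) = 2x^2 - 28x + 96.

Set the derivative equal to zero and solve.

f(x) = 2x^2 - 28x + 96
f'(x) = 4x + (-28) = 0
x = 28/4 = 7
f(7) = -2
Since f''(x) = 4 > 0, this is a minimum.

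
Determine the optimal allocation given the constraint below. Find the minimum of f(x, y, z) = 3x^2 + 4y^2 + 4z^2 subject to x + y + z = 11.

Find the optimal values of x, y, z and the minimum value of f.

Using Lagrange multipliers on f = 3x^2 + 4y^2 + 4z^2 with constraint x + y + z = 11:
Conditions: 2*3*x = lambda, 2*4*y = lambda, 2*4*z = lambda
So x = lambda/6, y = lambda/8, z = lambda/8
Substituting into constraint: lambda * (5/12) = 11
lambda = 132/5
x = 22/5, y = 33/10, z = 33/10
Minimum value = 726/5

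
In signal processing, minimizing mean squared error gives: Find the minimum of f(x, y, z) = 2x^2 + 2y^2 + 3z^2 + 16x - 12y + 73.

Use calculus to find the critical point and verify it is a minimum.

f(x,y,z) = 2x^2 + 2y^2 + 3z^2 + 16x - 12y + 73
df/dx = 4x + (16) = 0 => x = -4
df/dy = 4y + (-12) = 0 => y = 3
df/dz = 6z + (0) = 0 => z = 0
f(-4,3,0) = 2*(-4)^2 + 2*(3)^2 + 3*(0)^2 + 16*(-4) + -12*(3) + 73 = 23
Hessian is diagonal with entries 4, 4, 6 > 0, confirmed minimum.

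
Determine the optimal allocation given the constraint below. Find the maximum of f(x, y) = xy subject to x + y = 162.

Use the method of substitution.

Substitute y = 162 - x into f(x,y) = xy:
g(x) = x(162 - x) = 162x - x^2
g'(x) = 162 - 2x = 0  =>  x = 81
y = 162 - 81 = 81
Maximum value = 81 * 81 = 6561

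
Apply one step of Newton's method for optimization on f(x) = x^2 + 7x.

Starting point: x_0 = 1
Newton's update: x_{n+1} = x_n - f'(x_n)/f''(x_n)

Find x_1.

f(x) = x^2 + 7x
f'(x) = 2x + (7), f''(x) = 2
Newton step: x_1 = x_0 - f'(x_0)/f''(x_0)
f'(1) = 9
x_1 = 1 - 9/2 = -7/2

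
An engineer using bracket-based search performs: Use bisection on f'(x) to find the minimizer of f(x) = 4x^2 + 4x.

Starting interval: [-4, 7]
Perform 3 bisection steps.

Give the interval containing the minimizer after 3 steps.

Finding critical point of f(x) = 4x^2 + 4x using bisection on f'(x) = 8x + 4.
f'(x) = 0 when x = -1/2.
Starting interval: [-4, 7]
Step 1: mid = 3/2, f'(mid) = 16, new interval = [-4, 3/2]
Step 2: mid = -5/4, f'(mid) = -6, new interval = [-5/4, 3/2]
Step 3: mid = 1/8, f'(mid) = 5, new interval = [-5/4, 1/8]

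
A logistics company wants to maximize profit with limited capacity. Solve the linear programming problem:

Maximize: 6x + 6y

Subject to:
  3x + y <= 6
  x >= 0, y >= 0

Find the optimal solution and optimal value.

The feasible region has vertices at [(0, 0), (2, 0), (0, 6)].
Checking objective 6x + 6y at each vertex:
  (0, 0): 6*0 + 6*0 = 0
  (2, 0): 6*2 + 6*0 = 12
  (0, 6): 6*0 + 6*6 = 36
Maximum is 36 at (0, 6).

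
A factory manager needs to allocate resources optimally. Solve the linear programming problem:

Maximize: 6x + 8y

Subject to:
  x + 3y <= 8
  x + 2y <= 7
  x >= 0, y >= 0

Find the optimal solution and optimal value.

Feasible vertices: (0, 0), (0, 8/3), (5, 1), (7, 0)
Objective 6x + 8y at each:
  (0, 0): 0
  (0, 8/3): 64/3
  (5, 1): 38
  (7, 0): 42
Maximum is 42 at (7, 0).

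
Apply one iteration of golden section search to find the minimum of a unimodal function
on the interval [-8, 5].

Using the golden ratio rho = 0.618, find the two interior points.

Golden section search on [-8, 5].
Golden ratio rho = 0.618 (approx).
Interior points:
  x_1 = -8 + (1-0.618)*13 = -3.0340
  x_2 = -8 + 0.618*13 = 0.0340
Compare f(x_1) and f(x_2) to determine which subinterval to keep.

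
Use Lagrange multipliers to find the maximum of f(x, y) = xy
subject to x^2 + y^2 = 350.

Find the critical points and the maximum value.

Lagrange conditions: y = 2*lambda*x and x = 2*lambda*y
If x = 0 then y = 0, violating the constraint, so x, y != 0.
Dividing: y/x = x/y => x^2 = y^2 => y = x or y = -x
Constraint: 2x^2 = 350 => x^2 = 175 => x = +/-sqrt(175)
Critical points: (sqrt(175), sqrt(175)), (-sqrt(175), -sqrt(175)), (sqrt(175), -sqrt(175)), (-sqrt(175), sqrt(175))
  y = x:  xy = x^2 = 175  at (sqrt(175), sqrt(175)) and (-sqrt(175), -sqrt(175))
  y = -x: xy = -x^2 = -175 at (sqrt(175), -sqrt(175)) and (-sqrt(175), sqrt(175))
Maximum xy = 175 at (sqrt(175), sqrt(175)) and (-sqrt(175), -sqrt(175))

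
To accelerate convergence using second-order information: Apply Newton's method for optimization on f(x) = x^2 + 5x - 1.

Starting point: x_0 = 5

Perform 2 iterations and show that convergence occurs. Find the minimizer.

f(x) = x^2 + 5x - 1, f'(x) = 2x + (5), f''(x) = 2
Step 1: f'(5) = 15, x_1 = 5 - 15/2 = -5/2
Step 2: f'(-5/2) = 0, x_2 = -5/2 (converged)
Newton's method converges in 1 step for quadratics.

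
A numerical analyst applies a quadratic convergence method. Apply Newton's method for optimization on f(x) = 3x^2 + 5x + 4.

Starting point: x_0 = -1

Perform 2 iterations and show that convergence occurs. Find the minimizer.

f(x) = 3x^2 + 5x + 4, f'(x) = 6x + (5), f''(x) = 6
Step 1: f'(-1) = -1, x_1 = -1 - -1/6 = -5/6
Step 2: f'(-5/6) = 0, x_2 = -5/6 (converged)
Newton's method converges in 1 step for quadratics.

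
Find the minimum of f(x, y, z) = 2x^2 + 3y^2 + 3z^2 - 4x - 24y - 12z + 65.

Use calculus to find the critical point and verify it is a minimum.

f(x,y,z) = 2x^2 + 3y^2 + 3z^2 - 4x - 24y - 12z + 65
df/dx = 4x + (-4) = 0 => x = 1
df/dy = 6y + (-24) = 0 => y = 4
df/dz = 6z + (-12) = 0 => z = 2
f(1,4,2) = 2*(1)^2 + 3*(4)^2 + 3*(2)^2 + -4*(1) + -24*(4) + -12*(2) + 65 = 3
Hessian is diagonal with entries 4, 6, 6 > 0, confirmed minimum.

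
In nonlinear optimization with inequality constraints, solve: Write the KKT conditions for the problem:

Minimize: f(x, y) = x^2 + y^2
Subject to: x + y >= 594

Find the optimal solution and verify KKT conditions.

KKT conditions for min x^2 + y^2 s.t. x + y >= 594:
Stationarity: 2x = mu, 2y = mu
So x = y = mu/2.
Complementary slackness: mu*(x + y - 594) = 0
Primal feasibility: x + y >= 594; dual feasibility: mu >= 0
If mu = 0 then x = y = 0, but 0 + 0 < 594 is infeasible, so the constraint is active.
Constraint active: x + y = 2*(mu/2) = 594 => mu = 594
x = y = 297, f = 176418
Verify: stationarity 2*297 = 594 = mu; primal 297 + 297 = 594 >= 594; dual mu = 594 >= 0; complementary slackness 594*(594 - 594) = 0. All KKT conditions hold.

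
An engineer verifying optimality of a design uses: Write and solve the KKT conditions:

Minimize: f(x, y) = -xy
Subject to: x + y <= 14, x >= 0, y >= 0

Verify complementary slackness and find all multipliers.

Problem: min -xy s.t. x + y <= 14 (multiplier lambda), x >= 0 (mu_x), y >= 0 (mu_y)
KKT stationarity: -y + lambda - mu_x = 0, -x + lambda - mu_y = 0, with lambda, mu_x, mu_y >= 0
Complementary slackness: lambda*(x + y - 14) = 0, mu_x*x = 0, mu_y*y = 0
If lambda = 0: y = -mu_x <= 0 and x = -mu_y <= 0 force x = y = 0 with f = 0; but x = y = 7 is feasible with f = -49 < 0, so this is not the minimum. Hence lambda > 0 and x + y = 14.
Try x > 0, y > 0 (so mu_x = mu_y = 0): y = lambda, x = lambda => x = y = lambda
x + y = 14 => 2*lambda = 14 => lambda = 7
x* = y* = 7 > 0, consistent with mu_x = mu_y = 0.
(Any feasible point with x = 0 or y = 0 has f = 0 > -49, so the minimum is not on those boundaries.)
min(-xy) = -49 (i.e. max xy = 49)
Multipliers: lambda = 7, mu_x = 0, mu_y = 0
Complementary slackness: lambda*(x + y - 14) = 7*(7 + 7 - 14) = 0, mu_x*x = 0*7 = 0, mu_y*y = 0*7 = 0. Satisfied.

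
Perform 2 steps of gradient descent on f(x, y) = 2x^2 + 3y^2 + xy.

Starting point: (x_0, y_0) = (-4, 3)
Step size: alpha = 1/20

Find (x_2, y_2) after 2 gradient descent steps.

f(x,y) = 2x^2 + 3y^2 + xy
grad_x = 4x + 1y, grad_y = 6y + 1x
Step 1: grad = (-13, 14), (-67/20, 23/10)
Step 2: grad = (-111/10, 209/20), (-559/200, 711/400)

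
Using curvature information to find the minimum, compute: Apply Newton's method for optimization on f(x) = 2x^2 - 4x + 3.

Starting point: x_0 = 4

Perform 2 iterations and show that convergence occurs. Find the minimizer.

f(x) = 2x^2 - 4x + 3, f'(x) = 4x + (-4), f''(x) = 4
Step 1: f'(4) = 12, x_1 = 4 - 12/4 = 1
Step 2: f'(1) = 0, x_2 = 1 (converged)
Newton's method converges in 1 step for quadratics.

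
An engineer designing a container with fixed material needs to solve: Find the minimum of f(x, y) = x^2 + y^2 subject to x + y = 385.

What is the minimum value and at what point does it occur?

Substitute y = 385 - x into f(x,y) = x^2 + y^2:
g(x) = x^2 + (385 - x)^2 = 2x^2 - 770x + 148225
g'(x) = 4x - 770 = 0  =>  x = 385/2
y = 385 - 385/2 = 385/2
Minimum value = (385/2)^2 + (385/2)^2 = 148225/2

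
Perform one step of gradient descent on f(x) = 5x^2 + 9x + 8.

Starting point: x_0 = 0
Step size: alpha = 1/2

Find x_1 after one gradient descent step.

f(x) = 5x^2 + 9x + 8
f'(x) = 10x + 9
f'(0) = 10*0 + (9) = 9
x_1 = x_0 - alpha * f'(x_0) = 0 - 1/2 * 9 = -9/2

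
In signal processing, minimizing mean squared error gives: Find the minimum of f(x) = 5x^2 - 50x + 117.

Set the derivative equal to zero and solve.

f(x) = 5x^2 - 50x + 117
f'(x) = 10x + (-50) = 0
x = 50/10 = 5
f(5) = -8
Since f''(x) = 10 > 0, this is a minimum.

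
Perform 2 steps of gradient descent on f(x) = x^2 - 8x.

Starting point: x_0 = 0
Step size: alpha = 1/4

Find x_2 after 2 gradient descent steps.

f(x) = x^2 - 8x, f'(x) = 2x + (-8)
Step 1: f'(0) = -8, x_1 = 0 - 1/4 * -8 = 2
Step 2: f'(2) = -4, x_2 = 2 - 1/4 * -4 = 3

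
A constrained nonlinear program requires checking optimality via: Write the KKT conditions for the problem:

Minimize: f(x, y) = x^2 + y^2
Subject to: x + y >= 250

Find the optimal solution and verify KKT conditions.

KKT conditions for min x^2 + y^2 s.t. x + y >= 250:
Stationarity: 2x = mu, 2y = mu
So x = y = mu/2.
Complementary slackness: mu*(x + y - 250) = 0
Primal feasibility: x + y >= 250; dual feasibility: mu >= 0
If mu = 0 then x = y = 0, but 0 + 0 < 250 is infeasible, so the constraint is active.
Constraint active: x + y = 2*(mu/2) = 250 => mu = 250
x = y = 125, f = 31250
Verify: stationarity 2*125 = 250 = mu; primal 125 + 125 = 250 >= 250; dual mu = 250 >= 0; complementary slackness 250*(250 - 250) = 0. All KKT conditions hold.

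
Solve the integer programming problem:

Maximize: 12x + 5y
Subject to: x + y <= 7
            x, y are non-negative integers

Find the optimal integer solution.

Objective: 12x + 5y, constraint: x + y <= 7
Coefficient of x is 12 >= coefficient of y is 5, so allocate the entire budget to x.
Optimal: x = 7, y = 0, value = 84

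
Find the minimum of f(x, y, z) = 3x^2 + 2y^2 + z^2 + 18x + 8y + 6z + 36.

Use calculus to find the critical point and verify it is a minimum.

f(x,y,z) = 3x^2 + 2y^2 + z^2 + 18x + 8y + 6z + 36
df/dx = 6x + (18) = 0 => x = -3
df/dy = 4y + (8) = 0 => y = -2
df/dz = 2z + (6) = 0 => z = -3
f(-3,-2,-3) = 3*(-3)^2 + 2*(-2)^2 + 1*(-3)^2 + 18*(-3) + 8*(-2) + 6*(-3) + 36 = -8
Hessian is diagonal with entries 6, 4, 2 > 0, confirmed minimum.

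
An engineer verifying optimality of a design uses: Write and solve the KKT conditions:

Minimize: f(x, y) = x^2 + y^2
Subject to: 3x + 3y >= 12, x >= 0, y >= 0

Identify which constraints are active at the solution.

KKT conditions for min x^2 + y^2 s.t. 3x + 3y >= 12, x >= 0, y >= 0:
Stationarity: 2x = mu*3 + mu_x, 2y = mu*3 + mu_y, with mu, mu_x, mu_y >= 0
Complementary slackness: mu*(3x + 3y - 12) = 0, mu_x*x = 0, mu_y*y = 0
(0, 0) is infeasible (3*0 + 3*0 < 12), so if mu = 0 stationarity would force x = mu_x/2 >= 0, y = mu_y/2 >= 0 with mu_x*x = mu_y*y = 0, i.e. x = y = 0: contradiction. Hence mu > 0 and 3x + 3y = 12 is active.
Try x > 0, y > 0 (so mu_x = mu_y = 0): x = 3*mu/2, y = 3*mu/2
Substitute: 3*(3*mu/2) + 3*(3*mu/2) = 12
  mu*18/2 = 12 => mu = 4/3
x* = 2 > 0, y* = 2 > 0, consistent with mu_x = mu_y = 0.
f is convex and the constraints are linear, so this KKT point is the global minimum.
f* = 8
Active constraints: 3x + 3y >= 12 (holds with equality, mu = 4/3 > 0); x >= 0 and y >= 0 are inactive (mu_x = mu_y = 0).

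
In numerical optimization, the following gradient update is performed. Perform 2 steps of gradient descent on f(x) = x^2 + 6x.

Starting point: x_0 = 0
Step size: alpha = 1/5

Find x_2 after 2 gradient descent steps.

f(x) = x^2 + 6x, f'(x) = 2x + (6)
Step 1: f'(0) = 6, x_1 = 0 - 1/5 * 6 = -6/5
Step 2: f'(-6/5) = 18/5, x_2 = -6/5 - 1/5 * 18/5 = -48/25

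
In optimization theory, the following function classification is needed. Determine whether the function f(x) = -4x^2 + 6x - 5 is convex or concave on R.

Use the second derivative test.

f(x) = -4x^2 + 6x - 5
f'(x) = -8x + 6
f''(x) = -8
Since f''(x) = -8 < 0 for all x, f is concave on R.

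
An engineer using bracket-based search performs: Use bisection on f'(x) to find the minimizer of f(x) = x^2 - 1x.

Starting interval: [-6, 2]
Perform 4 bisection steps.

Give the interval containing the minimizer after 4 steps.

Finding critical point of f(x) = x^2 - 1x using bisection on f'(x) = 2x + -1.
f'(x) = 0 when x = 1/2.
Starting interval: [-6, 2]
Step 1: mid = -2, f'(mid) = -5, new interval = [-2, 2]
Step 2: mid = 0, f'(mid) = -1, new interval = [0, 2]
Step 3: mid = 1, f'(mid) = 1, new interval = [0, 1]
Step 4: mid = 1/2, f'(mid) = 0, new interval = [1/2, 1/2]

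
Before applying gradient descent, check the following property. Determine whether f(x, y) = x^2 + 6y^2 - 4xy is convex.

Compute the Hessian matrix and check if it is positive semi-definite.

f(x,y) = x^2 + 6y^2 - 4xy
Hessian H = [[2, -4], [-4, 12]]
trace(H) = 14, det(H) = 8
Eigenvalues: (14 +/- sqrt(164)) / 2 = 13.4, 0.5969
Since both eigenvalues > 0, f is convex.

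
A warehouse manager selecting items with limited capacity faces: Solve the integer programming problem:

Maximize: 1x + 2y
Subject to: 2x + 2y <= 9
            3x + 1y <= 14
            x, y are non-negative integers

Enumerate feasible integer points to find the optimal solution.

Constraint 1: 2x + 2y <= 9
Constraint 2: 3x + 1y <= 14
Feasible x range (need y >= 0): 0 <= x <= min(9/2, 14/3) => x in {0, ..., 4}.
Enumerate feasible integer points row by row (the coefficient of y is 2 > 0, so for each x the largest feasible y gives the best value):
  x = 0: y <= min((9 - 2*0)/2, (14 - 3*0)/1) => y in {0, ..., 4}; best 1*0 + 2*4 = 8
  x = 1: y <= min((9 - 2*1)/2, (14 - 3*1)/1) => y in {0, ..., 3}; best 1*1 + 2*3 = 7
  x = 2: y <= min((9 - 2*2)/2, (14 - 3*2)/1) => y in {0, ..., 2}; best 1*2 + 2*2 = 6
  x = 3: y <= min((9 - 2*3)/2, (14 - 3*3)/1) => y in {0, ..., 1}; best 1*3 + 2*1 = 5
  x = 4: y <= min((9 - 2*4)/2, (14 - 3*4)/1) => y in {0}; best 1*4 + 2*0 = 4
The maximum 1x + 2y = 8 is achieved at x = 0, y = 4.
Check: 2*0 + 2*4 = 8 <= 9 and 3*0 + 1*4 = 4 <= 14.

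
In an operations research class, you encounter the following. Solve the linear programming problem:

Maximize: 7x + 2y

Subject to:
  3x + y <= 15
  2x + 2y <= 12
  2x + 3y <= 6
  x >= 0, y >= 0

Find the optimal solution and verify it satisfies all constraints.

Feasible vertices: (0, 0), (0, 2), (3, 0)
Objective 7x + 2y at each vertex:
  (0, 0): 0
  (0, 2): 4
  (3, 0): 21
Maximum is 21 at (3, 0).
Verify constraints at (x, y) = (3, 0):
  3*3 + 1*0 = 9 <= 15
  2*3 + 2*0 = 6 <= 12
  2*3 + 3*0 = 6 <= 6 (active)
  x = 3 >= 0, y = 0 >= 0. All constraints satisfied.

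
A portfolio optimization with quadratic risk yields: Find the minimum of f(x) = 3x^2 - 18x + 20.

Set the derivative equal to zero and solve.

f(x) = 3x^2 - 18x + 20
f'(x) = 6x + (-18) = 0
x = 18/6 = 3
f(3) = -7
Since f''(x) = 6 > 0, this is a minimum.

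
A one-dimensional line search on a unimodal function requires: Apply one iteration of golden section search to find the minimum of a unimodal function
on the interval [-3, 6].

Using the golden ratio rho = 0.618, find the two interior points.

Golden section search on [-3, 6].
Golden ratio rho = 0.618 (approx).
Interior points:
  x_1 = -3 + (1-0.618)*9 = 0.4380
  x_2 = -3 + 0.618*9 = 2.5620
Compare f(x_1) and f(x_2) to determine which subinterval to keep.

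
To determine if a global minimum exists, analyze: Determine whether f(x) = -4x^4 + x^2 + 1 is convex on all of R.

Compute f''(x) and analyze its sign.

f(x) = -4x^4 + x^2 + 1
f'(x) = -16x^3 + 2x
f''(x) = -48x^2 + 2
f''(x) = -48x^2 + 2 -> -inf as |x| -> inf
Therefore, f is not globally convex on R.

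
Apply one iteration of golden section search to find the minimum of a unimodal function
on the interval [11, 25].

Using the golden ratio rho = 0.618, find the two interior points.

Golden section search on [11, 25].
Golden ratio rho = 0.618 (approx).
Interior points:
  x_1 = 11 + (1-0.618)*14 = 16.3480
  x_2 = 11 + 0.618*14 = 19.6520
Compare f(x_1) and f(x_2) to determine which subinterval to keep.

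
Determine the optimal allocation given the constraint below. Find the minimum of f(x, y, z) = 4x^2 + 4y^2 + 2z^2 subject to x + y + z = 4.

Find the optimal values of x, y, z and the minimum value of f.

Using Lagrange multipliers on f = 4x^2 + 4y^2 + 2z^2 with constraint x + y + z = 4:
Conditions: 2*4*x = lambda, 2*4*y = lambda, 2*2*z = lambda
So x = lambda/8, y = lambda/8, z = lambda/4
Substituting into constraint: lambda * (1/2) = 4
lambda = 8
x = 1, y = 1, z = 2
Minimum value = 16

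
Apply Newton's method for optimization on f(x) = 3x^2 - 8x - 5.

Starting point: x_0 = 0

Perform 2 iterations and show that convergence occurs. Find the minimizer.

f(x) = 3x^2 - 8x - 5, f'(x) = 6x + (-8), f''(x) = 6
Step 1: f'(0) = -8, x_1 = 0 - -8/6 = 4/3
Step 2: f'(4/3) = 0, x_2 = 4/3 (converged)
Newton's method converges in 1 step for quadratics.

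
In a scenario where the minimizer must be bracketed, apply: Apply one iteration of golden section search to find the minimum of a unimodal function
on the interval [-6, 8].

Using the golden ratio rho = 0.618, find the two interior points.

Golden section search on [-6, 8].
Golden ratio rho = 0.618 (approx).
Interior points:
  x_1 = -6 + (1-0.618)*14 = -0.6520
  x_2 = -6 + 0.618*14 = 2.6520
Compare f(x_1) and f(x_2) to determine which subinterval to keep.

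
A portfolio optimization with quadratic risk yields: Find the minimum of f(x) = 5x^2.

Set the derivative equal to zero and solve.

f(x) = 5x^2
f'(x) = 10x + (0) = 0
x = 0/10 = 0
f(0) = 0
Since f''(x) = 10 > 0, this is a minimum.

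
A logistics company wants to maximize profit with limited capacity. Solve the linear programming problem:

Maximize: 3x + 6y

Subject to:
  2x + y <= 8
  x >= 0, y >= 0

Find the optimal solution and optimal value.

The feasible region has vertices at [(0, 0), (4, 0), (0, 8)].
Checking objective 3x + 6y at each vertex:
  (0, 0): 3*0 + 6*0 = 0
  (4, 0): 3*4 + 6*0 = 12
  (0, 8): 3*0 + 6*8 = 48
Maximum is 48 at (0, 8).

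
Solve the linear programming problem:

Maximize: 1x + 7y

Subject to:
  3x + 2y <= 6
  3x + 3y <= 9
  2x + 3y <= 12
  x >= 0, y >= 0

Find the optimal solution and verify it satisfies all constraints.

Feasible vertices: (0, 0), (0, 3), (2, 0)
Objective 1x + 7y at each vertex:
  (0, 0): 0
  (0, 3): 21
  (2, 0): 2
Maximum is 21 at (0, 3).
Verify constraints at (x, y) = (0, 3):
  3*0 + 2*3 = 6 <= 6 (active)
  3*0 + 3*3 = 9 <= 9 (active)
  2*0 + 3*3 = 9 <= 12
  x = 0 >= 0, y = 3 >= 0. All constraints satisfied.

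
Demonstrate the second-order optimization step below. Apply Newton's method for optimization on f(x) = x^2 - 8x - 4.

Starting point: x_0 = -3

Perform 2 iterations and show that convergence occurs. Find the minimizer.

f(x) = x^2 - 8x - 4, f'(x) = 2x + (-8), f''(x) = 2
Step 1: f'(-3) = -14, x_1 = -3 - -14/2 = 4
Step 2: f'(4) = 0, x_2 = 4 (converged)
Newton's method converges in 1 step for quadratics.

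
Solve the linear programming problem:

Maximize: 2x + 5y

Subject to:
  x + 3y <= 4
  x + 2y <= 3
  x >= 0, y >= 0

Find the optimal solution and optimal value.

Feasible vertices: (0, 0), (0, 4/3), (1, 1), (3, 0)
Objective 2x + 5y at each:
  (0, 0): 0
  (0, 4/3): 20/3
  (1, 1): 7
  (3, 0): 6
Maximum is 7 at (1, 1).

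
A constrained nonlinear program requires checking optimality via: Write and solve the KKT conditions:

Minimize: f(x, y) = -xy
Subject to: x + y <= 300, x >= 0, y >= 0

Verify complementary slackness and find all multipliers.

Problem: min -xy s.t. x + y <= 300 (multiplier lambda), x >= 0 (mu_x), y >= 0 (mu_y)
KKT stationarity: -y + lambda - mu_x = 0, -x + lambda - mu_y = 0, with lambda, mu_x, mu_y >= 0
Complementary slackness: lambda*(x + y - 300) = 0, mu_x*x = 0, mu_y*y = 0
If lambda = 0: y = -mu_x <= 0 and x = -mu_y <= 0 force x = y = 0 with f = 0; but x = y = 150 is feasible with f = -22500 < 0, so this is not the minimum. Hence lambda > 0 and x + y = 300.
Try x > 0, y > 0 (so mu_x = mu_y = 0): y = lambda, x = lambda => x = y = lambda
x + y = 300 => 2*lambda = 300 => lambda = 150
x* = y* = 150 > 0, consistent with mu_x = mu_y = 0.
(Any feasible point with x = 0 or y = 0 has f = 0 > -22500, so the minimum is not on those boundaries.)
min(-xy) = -22500 (i.e. max xy = 22500)
Multipliers: lambda = 150, mu_x = 0, mu_y = 0
Complementary slackness: lambda*(x + y - 300) = 150*(150 + 150 - 300) = 0, mu_x*x = 0*150 = 0, mu_y*y = 0*150 = 0. Satisfied.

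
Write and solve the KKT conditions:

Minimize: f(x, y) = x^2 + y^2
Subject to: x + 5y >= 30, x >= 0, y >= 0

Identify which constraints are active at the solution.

KKT conditions for min x^2 + y^2 s.t. 1x + 5y >= 30, x >= 0, y >= 0:
Stationarity: 2x = mu*1 + mu_x, 2y = mu*5 + mu_y, with mu, mu_x, mu_y >= 0
Complementary slackness: mu*(x + 5y - 30) = 0, mu_x*x = 0, mu_y*y = 0
(0, 0) is infeasible (1*0 + 5*0 < 30), so if mu = 0 stationarity would force x = mu_x/2 >= 0, y = mu_y/2 >= 0 with mu_x*x = mu_y*y = 0, i.e. x = y = 0: contradiction. Hence mu > 0 and x + 5y = 30 is active.
Try x > 0, y > 0 (so mu_x = mu_y = 0): x = 1*mu/2, y = 5*mu/2
Substitute: 1*(1*mu/2) + 5*(5*mu/2) = 30
  mu*26/2 = 30 => mu = 30/13
x* = 15/13 > 0, y* = 75/13 > 0, consistent with mu_x = mu_y = 0.
f is convex and the constraints are linear, so this KKT point is the global minimum.
f* = 450/13
Active constraints: x + 5y >= 30 (holds with equality, mu = 30/13 > 0); x >= 0 and y >= 0 are inactive (mu_x = mu_y = 0).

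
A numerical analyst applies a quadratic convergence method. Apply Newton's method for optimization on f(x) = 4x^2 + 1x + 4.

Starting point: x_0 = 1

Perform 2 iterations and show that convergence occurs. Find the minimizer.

f(x) = 4x^2 + 1x + 4, f'(x) = 8x + (1), f''(x) = 8
Step 1: f'(1) = 9, x_1 = 1 - 9/8 = -1/8
Step 2: f'(-1/8) = 0, x_2 = -1/8 (converged)
Newton's method converges in 1 step for quadratics.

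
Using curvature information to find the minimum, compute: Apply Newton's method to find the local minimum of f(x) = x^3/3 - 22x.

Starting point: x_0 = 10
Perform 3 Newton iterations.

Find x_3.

f(x) = x^3/3 - 22x
f'(x) = x^2 - 22, f''(x) = 2x
Newton update: x_{n+1} = x_n - (x_n^2 - 22)/(2*x_n)
Step 1: x_0 = 10, f'=78, f''=20, x_1 = 61/10
Step 2: x_1 = 61/10, f'=1521/100, f''=61/5, x_2 = 5921/1220
Step 3: x_2 = 5921/1220, f'=2313441/1488400, f''=5921/610, x_3 = 67803041/14447240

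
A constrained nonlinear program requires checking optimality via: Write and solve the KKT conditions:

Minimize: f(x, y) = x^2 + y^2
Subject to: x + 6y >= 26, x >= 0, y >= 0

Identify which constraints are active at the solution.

KKT conditions for min x^2 + y^2 s.t. 1x + 6y >= 26, x >= 0, y >= 0:
Stationarity: 2x = mu*1 + mu_x, 2y = mu*6 + mu_y, with mu, mu_x, mu_y >= 0
Complementary slackness: mu*(x + 6y - 26) = 0, mu_x*x = 0, mu_y*y = 0
(0, 0) is infeasible (1*0 + 6*0 < 26), so if mu = 0 stationarity would force x = mu_x/2 >= 0, y = mu_y/2 >= 0 with mu_x*x = mu_y*y = 0, i.e. x = y = 0: contradiction. Hence mu > 0 and x + 6y = 26 is active.
Try x > 0, y > 0 (so mu_x = mu_y = 0): x = 1*mu/2, y = 6*mu/2
Substitute: 1*(1*mu/2) + 6*(6*mu/2) = 26
  mu*37/2 = 26 => mu = 52/37
x* = 26/37 > 0, y* = 156/37 > 0, consistent with mu_x = mu_y = 0.
f is convex and the constraints are linear, so this KKT point is the global minimum.
f* = 676/37
Active constraints: x + 6y >= 26 (holds with equality, mu = 52/37 > 0); x >= 0 and y >= 0 are inactive (mu_x = mu_y = 0).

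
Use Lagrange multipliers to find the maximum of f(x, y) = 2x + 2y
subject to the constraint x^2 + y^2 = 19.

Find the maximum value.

Set up Lagrange conditions: grad f = lambda * grad g
  2 = 2*lambda*x
  2 = 2*lambda*y
From these: x/y = 2/2, so x = 2t, y = 2t for some t.
Substitute into constraint: (2t)^2 + (2t)^2 = 19
  t^2 * 8 = 19
  t = sqrt(19/8)
Maximum = 2*x + 2*y = (2^2 + 2^2)*t = 8 * sqrt(19/8) = sqrt(152)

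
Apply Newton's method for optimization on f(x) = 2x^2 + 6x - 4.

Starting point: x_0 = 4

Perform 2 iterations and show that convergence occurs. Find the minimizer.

f(x) = 2x^2 + 6x - 4, f'(x) = 4x + (6), f''(x) = 4
Step 1: f'(4) = 22, x_1 = 4 - 22/4 = -3/2
Step 2: f'(-3/2) = 0, x_2 = -3/2 (converged)
Newton's method converges in 1 step for quadratics.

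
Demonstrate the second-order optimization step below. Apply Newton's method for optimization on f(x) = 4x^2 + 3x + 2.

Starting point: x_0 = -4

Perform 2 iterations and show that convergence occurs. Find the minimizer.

f(x) = 4x^2 + 3x + 2, f'(x) = 8x + (3), f''(x) = 8
Step 1: f'(-4) = -29, x_1 = -4 - -29/8 = -3/8
Step 2: f'(-3/8) = 0, x_2 = -3/8 (converged)
Newton's method converges in 1 step for quadratics.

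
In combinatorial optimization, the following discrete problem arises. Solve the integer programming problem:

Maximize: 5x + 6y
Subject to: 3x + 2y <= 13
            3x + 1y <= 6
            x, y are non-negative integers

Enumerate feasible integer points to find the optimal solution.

Constraint 1: 3x + 2y <= 13
Constraint 2: 3x + 1y <= 6
Feasible x range (need y >= 0): 0 <= x <= min(13/3, 6/3) => x in {0, ..., 2}.
Enumerate feasible integer points row by row (the coefficient of y is 6 > 0, so for each x the largest feasible y gives the best value):
  x = 0: y <= min((13 - 3*0)/2, (6 - 3*0)/1) => y in {0, ..., 6}; best 5*0 + 6*6 = 36
  x = 1: y <= min((13 - 3*1)/2, (6 - 3*1)/1) => y in {0, ..., 3}; best 5*1 + 6*3 = 23
  x = 2: y <= min((13 - 3*2)/2, (6 - 3*2)/1) => y in {0}; best 5*2 + 6*0 = 10
The maximum 5x + 6y = 36 is achieved at x = 0, y = 6.
Check: 3*0 + 2*6 = 12 <= 13 and 3*0 + 1*6 = 6 <= 6.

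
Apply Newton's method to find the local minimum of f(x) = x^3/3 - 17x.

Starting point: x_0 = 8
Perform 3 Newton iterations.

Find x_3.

f(x) = x^3/3 - 17x
f'(x) = x^2 - 17, f''(x) = 2x
Newton update: x_{n+1} = x_n - (x_n^2 - 17)/(2*x_n)
Step 1: x_0 = 8, f'=47, f''=16, x_1 = 81/16
Step 2: x_1 = 81/16, f'=2209/256, f''=81/8, x_2 = 10913/2592
Step 3: x_2 = 10913/2592, f'=4879681/6718464, f''=10913/1296, x_3 = 233307457/56572992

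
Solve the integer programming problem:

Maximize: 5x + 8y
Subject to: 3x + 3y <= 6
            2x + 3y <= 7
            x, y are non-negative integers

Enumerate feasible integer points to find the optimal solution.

Constraint 1: 3x + 3y <= 6
Constraint 2: 2x + 3y <= 7
Feasible x range (need y >= 0): 0 <= x <= min(6/3, 7/2) => x in {0, ..., 2}.
Enumerate feasible integer points row by row (the coefficient of y is 8 > 0, so for each x the largest feasible y gives the best value):
  x = 0: y <= min((6 - 3*0)/3, (7 - 2*0)/3) => y in {0, ..., 2}; best 5*0 + 8*2 = 16
  x = 1: y <= min((6 - 3*1)/3, (7 - 2*1)/3) => y in {0, ..., 1}; best 5*1 + 8*1 = 13
  x = 2: y <= min((6 - 3*2)/3, (7 - 2*2)/3) => y in {0}; best 5*2 + 8*0 = 10
The maximum 5x + 8y = 16 is achieved at x = 0, y = 2.
Check: 3*0 + 3*2 = 6 <= 6 and 2*0 + 3*2 = 6 <= 7.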